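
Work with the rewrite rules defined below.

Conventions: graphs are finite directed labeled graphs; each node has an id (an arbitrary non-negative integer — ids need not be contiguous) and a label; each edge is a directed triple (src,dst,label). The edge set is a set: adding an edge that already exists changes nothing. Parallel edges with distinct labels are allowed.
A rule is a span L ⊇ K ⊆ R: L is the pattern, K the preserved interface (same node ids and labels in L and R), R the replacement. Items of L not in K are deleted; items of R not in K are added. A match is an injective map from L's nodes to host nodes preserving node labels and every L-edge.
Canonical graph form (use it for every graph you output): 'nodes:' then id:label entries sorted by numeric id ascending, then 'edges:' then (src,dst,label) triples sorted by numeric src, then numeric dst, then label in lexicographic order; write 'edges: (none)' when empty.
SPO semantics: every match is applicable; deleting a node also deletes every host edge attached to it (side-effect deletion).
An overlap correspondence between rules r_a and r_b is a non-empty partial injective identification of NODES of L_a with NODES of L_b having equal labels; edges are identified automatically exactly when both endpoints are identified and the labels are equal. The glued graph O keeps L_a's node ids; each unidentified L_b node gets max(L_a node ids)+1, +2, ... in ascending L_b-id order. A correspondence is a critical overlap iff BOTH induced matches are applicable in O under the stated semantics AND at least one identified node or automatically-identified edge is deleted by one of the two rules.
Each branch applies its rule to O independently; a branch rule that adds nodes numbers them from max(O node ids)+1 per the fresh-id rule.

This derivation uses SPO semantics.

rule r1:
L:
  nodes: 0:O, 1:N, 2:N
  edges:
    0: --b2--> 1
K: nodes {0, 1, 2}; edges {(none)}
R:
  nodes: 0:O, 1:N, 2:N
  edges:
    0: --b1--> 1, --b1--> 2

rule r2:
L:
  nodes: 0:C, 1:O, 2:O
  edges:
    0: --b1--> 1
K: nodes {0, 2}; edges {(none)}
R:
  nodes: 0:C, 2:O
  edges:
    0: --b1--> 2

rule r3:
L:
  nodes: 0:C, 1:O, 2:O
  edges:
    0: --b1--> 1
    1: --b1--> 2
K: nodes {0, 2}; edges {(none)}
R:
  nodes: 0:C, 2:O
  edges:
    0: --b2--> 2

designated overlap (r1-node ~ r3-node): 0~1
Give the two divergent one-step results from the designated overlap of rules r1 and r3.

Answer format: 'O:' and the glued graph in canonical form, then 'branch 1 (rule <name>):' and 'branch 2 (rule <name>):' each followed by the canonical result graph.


O:
nodes: 0:O, 1:N, 2:N, 3:C, 4:O
edges: (0,1,b2); (0,4,b1); (3,0,b1)
branch 1 (rule r1):
nodes: 0:O, 1:N, 2:N, 3:C, 4:O
edges: (0,1,b1); (0,2,b1); (0,4,b1); (3,0,b1)
branch 2 (rule r3):
nodes: 1:N, 2:N, 3:C, 4:O
edges: (3,4,b2)


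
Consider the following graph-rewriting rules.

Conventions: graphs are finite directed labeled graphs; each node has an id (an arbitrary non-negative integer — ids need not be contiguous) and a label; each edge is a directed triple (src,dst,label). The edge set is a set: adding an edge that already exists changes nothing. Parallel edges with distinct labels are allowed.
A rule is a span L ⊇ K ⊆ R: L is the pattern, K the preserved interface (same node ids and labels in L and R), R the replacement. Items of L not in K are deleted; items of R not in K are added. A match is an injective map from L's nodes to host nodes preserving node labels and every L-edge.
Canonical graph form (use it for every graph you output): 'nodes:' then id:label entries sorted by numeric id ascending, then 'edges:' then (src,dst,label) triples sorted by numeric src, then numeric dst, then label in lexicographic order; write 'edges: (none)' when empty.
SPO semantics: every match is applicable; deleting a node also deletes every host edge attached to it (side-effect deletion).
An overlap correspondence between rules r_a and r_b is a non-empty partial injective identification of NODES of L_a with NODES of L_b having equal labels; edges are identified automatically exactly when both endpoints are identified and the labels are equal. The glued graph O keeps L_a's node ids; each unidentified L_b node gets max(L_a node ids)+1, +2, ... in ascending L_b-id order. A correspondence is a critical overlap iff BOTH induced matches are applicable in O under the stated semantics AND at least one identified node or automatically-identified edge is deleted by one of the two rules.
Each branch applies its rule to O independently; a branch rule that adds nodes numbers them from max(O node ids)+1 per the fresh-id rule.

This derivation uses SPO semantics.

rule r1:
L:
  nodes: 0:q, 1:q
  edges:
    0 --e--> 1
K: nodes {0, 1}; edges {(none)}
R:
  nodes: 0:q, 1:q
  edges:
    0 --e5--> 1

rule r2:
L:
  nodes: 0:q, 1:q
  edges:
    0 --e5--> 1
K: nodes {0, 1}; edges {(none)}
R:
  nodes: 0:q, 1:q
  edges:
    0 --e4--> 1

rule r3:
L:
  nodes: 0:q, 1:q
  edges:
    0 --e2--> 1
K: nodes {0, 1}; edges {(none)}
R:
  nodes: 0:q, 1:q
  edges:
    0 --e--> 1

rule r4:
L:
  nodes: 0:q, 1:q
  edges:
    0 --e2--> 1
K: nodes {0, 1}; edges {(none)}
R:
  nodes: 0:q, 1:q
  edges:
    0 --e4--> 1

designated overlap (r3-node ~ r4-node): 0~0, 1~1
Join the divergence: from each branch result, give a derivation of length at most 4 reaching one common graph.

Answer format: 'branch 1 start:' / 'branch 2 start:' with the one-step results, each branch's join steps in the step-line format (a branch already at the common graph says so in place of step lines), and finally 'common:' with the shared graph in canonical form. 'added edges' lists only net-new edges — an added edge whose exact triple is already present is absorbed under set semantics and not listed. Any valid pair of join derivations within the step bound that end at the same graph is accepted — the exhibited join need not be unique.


branch 1 start:
nodes: 0:q, 1:q
edges: (0,1,e)
branch 2 start:
nodes: 0:q, 1:q
edges: (0,1,e4)
branch 1 step 1: rule r1; match: 0->0, 1->1; deleted nodes (none); deleted edges (0,1,e); added nodes (none); added edges (0,1,e5); result: nodes: 0:q, 1:q edges: (0,1,e5)
branch 1 step 2: rule r2; match: 0->0, 1->1; deleted nodes (none); deleted edges (0,1,e5); added nodes (none); added edges (0,1,e4); result: nodes: 0:q, 1:q edges: (0,1,e4)
branch 2: already at the common graph (0 steps)
common:
nodes: 0:q, 1:q
edges: (0,1,e4)


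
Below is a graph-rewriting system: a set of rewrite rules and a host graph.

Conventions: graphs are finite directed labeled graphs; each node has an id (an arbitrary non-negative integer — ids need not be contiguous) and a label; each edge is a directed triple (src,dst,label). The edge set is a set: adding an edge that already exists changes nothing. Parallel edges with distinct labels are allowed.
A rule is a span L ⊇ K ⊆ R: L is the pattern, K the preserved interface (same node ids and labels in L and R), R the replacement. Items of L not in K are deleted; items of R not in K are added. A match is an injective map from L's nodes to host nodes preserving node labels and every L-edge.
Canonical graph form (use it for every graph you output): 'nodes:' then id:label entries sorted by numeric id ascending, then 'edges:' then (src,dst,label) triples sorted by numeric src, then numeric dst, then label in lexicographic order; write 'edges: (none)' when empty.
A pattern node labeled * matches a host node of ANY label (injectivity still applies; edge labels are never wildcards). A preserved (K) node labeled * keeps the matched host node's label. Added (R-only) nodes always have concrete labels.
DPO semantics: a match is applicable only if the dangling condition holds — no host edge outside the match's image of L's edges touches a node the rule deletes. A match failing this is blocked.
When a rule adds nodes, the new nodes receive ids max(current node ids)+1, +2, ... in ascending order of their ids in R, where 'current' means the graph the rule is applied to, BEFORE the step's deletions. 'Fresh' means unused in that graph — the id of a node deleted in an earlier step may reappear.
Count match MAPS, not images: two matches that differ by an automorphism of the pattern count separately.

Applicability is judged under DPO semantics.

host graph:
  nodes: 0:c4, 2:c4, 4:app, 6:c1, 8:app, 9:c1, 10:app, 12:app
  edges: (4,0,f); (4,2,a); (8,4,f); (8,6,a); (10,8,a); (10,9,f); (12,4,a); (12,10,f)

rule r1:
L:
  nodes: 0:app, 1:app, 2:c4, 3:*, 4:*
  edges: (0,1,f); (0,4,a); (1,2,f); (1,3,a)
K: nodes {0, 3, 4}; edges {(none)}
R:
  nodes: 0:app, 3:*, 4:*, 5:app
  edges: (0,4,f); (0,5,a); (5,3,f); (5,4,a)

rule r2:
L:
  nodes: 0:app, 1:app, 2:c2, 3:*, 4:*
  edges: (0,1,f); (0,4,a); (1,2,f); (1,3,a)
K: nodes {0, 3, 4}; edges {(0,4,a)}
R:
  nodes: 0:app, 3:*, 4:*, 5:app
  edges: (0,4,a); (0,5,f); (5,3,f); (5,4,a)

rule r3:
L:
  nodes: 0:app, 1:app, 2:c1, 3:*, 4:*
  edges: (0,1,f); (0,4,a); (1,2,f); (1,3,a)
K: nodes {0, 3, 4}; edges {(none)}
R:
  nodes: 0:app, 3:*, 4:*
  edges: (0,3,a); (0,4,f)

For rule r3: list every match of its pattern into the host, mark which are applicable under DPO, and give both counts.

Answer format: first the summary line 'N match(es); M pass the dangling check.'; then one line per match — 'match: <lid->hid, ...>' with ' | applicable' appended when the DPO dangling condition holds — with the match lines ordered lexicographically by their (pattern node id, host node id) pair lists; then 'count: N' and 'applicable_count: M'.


1 match(es); 1 pass the dangling check.
match: 0->12, 1->10, 2->9, 3->8, 4->4 | applicable
count: 1
applicable_count: 1


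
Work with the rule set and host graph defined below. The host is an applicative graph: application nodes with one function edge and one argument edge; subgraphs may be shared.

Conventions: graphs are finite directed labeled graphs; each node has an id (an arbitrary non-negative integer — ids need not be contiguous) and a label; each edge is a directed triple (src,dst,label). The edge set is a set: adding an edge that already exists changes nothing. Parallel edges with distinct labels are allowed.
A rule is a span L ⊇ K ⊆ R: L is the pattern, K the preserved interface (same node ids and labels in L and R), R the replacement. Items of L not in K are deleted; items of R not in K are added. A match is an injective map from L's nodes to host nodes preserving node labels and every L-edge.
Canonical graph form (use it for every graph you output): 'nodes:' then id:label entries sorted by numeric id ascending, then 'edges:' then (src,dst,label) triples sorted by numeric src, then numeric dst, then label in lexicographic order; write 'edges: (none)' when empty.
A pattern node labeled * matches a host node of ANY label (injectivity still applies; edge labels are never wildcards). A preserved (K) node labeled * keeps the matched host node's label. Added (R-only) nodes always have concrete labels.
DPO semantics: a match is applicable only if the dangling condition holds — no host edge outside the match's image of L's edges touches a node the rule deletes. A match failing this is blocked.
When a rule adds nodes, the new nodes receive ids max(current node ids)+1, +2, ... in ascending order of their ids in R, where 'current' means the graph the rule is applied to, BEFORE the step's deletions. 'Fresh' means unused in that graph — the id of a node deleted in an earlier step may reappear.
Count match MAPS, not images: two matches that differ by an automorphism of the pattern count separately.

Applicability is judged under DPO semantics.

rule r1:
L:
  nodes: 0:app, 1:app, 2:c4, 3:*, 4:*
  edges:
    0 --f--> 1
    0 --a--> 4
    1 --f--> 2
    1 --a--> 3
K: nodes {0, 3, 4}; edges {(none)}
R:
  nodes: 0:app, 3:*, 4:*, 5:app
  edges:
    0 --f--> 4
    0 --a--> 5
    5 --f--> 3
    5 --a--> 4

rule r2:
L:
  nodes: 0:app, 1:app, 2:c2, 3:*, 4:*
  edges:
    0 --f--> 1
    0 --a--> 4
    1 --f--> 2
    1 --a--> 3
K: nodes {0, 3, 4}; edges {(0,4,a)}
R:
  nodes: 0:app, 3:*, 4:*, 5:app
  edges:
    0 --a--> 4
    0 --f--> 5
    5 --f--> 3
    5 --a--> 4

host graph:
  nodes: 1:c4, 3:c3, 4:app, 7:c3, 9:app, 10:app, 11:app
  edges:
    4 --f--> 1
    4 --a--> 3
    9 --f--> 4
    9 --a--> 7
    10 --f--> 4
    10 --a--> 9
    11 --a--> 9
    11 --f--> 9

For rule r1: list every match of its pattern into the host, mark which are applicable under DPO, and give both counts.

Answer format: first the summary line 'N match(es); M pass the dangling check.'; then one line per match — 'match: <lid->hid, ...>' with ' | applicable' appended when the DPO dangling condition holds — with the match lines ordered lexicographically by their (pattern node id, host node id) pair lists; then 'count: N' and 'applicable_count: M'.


2 match(es); 0 pass the dangling check.
match: 0->9, 1->4, 2->1, 3->3, 4->7
match: 0->10, 1->4, 2->1, 3->3, 4->9
count: 2
applicable_count: 0


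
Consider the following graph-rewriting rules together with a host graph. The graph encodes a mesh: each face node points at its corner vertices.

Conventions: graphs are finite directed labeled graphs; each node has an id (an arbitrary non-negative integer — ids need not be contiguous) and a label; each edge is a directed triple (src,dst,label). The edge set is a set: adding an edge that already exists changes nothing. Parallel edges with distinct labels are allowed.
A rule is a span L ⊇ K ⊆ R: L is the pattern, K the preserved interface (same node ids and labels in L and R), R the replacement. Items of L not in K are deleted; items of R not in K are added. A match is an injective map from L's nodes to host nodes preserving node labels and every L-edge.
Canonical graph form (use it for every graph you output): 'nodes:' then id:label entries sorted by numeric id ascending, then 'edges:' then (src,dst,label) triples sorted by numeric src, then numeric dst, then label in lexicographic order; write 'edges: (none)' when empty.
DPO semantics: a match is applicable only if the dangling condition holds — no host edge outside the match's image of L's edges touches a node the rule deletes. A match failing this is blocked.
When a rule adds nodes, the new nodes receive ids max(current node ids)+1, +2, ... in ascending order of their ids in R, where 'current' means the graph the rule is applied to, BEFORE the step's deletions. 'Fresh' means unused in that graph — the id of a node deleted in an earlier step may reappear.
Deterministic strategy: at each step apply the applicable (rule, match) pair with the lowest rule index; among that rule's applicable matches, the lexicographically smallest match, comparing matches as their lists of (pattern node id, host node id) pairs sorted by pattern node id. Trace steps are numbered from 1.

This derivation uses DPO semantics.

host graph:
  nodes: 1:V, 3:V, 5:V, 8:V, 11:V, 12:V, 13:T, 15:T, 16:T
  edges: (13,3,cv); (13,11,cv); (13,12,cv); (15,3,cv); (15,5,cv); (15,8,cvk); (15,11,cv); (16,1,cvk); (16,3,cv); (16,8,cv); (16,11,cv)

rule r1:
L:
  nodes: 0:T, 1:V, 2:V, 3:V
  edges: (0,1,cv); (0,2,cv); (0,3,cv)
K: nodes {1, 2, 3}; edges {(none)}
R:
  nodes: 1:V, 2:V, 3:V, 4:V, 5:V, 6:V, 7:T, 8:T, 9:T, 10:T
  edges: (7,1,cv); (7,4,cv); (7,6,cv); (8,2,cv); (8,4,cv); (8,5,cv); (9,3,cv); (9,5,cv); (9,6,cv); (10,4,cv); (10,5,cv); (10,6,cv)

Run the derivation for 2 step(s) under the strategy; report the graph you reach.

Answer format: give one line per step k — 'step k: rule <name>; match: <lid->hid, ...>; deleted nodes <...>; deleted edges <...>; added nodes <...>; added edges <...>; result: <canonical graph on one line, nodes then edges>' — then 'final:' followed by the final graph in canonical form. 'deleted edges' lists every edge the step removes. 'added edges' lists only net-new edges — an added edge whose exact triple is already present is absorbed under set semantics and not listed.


step 1: rule r1; match: 0->13, 1->3, 2->11, 3->12; deleted nodes 13; deleted edges (13,3,cv); (13,11,cv); (13,12,cv); added nodes 17, 18, 19, 20, 21, 22, 23; added edges (20,3,cv); (20,17,cv); (20,19,cv); (21,11,cv); (21,17,cv); (21,18,cv); (22,12,cv); (22,18,cv); (22,19,cv); (23,17,cv); (23,18,cv); (23,19,cv); result: nodes: 1:V, 3:V, 5:V, 8:V, 11:V, 12:V, 15:T, 16:T, 17:V, 18:V, 19:V, 20:T, 21:T, 22:T, 23:T edges: (15,3,cv); (15,5,cv); (15,8,cvk); (15,11,cv); (16,1,cvk); (16,3,cv); (16,8,cv); (16,11,cv); (20,3,cv); (20,17,cv); (20,19,cv); (21,11,cv); (21,17,cv); (21,18,cv); (22,12,cv); (22,18,cv); (22,19,cv); (23,17,cv); (23,18,cv); (23,19,cv)
step 2: rule r1; match: 0->20, 1->3, 2->17, 3->19; deleted nodes 20; deleted edges (20,3,cv); (20,17,cv); (20,19,cv); added nodes 24, 25, 26, 27, 28, 29, 30; added edges (27,3,cv); (27,24,cv); (27,26,cv); (28,17,cv); (28,24,cv); (28,25,cv); (29,19,cv); (29,25,cv); (29,26,cv); (30,24,cv); (30,25,cv); (30,26,cv); result: nodes: 1:V, 3:V, 5:V, 8:V, 11:V, 12:V, 15:T, 16:T, 17:V, 18:V, 19:V, 21:T, 22:T, 23:T, 24:V, 25:V, 26:V, 27:T, 28:T, 29:T, 30:T edges: (15,3,cv); (15,5,cv); (15,8,cvk); (15,11,cv); (16,1,cvk); (16,3,cv); (16,8,cv); (16,11,cv); (21,11,cv); (21,17,cv); (21,18,cv); (22,12,cv); (22,18,cv); (22,19,cv); (23,17,cv); (23,18,cv); (23,19,cv); (27,3,cv); (27,24,cv); (27,26,cv); (28,17,cv); (28,24,cv); (28,25,cv); (29,19,cv); (29,25,cv); (29,26,cv); (30,24,cv); (30,25,cv); (30,26,cv)
final:
nodes: 1:V, 3:V, 5:V, 8:V, 11:V, 12:V, 15:T, 16:T, 17:V, 18:V, 19:V, 21:T, 22:T, 23:T, 24:V, 25:V, 26:V, 27:T, 28:T, 29:T, 30:T
edges: (15,3,cv); (15,5,cv); (15,8,cvk); (15,11,cv); (16,1,cvk); (16,3,cv); (16,8,cv); (16,11,cv); (21,11,cv); (21,17,cv); (21,18,cv); (22,12,cv); (22,18,cv); (22,19,cv); (23,17,cv); (23,18,cv); (23,19,cv); (27,3,cv); (27,24,cv); (27,26,cv); (28,17,cv); (28,24,cv); (28,25,cv); (29,19,cv); (29,25,cv); (29,26,cv); (30,24,cv); (30,25,cv); (30,26,cv)


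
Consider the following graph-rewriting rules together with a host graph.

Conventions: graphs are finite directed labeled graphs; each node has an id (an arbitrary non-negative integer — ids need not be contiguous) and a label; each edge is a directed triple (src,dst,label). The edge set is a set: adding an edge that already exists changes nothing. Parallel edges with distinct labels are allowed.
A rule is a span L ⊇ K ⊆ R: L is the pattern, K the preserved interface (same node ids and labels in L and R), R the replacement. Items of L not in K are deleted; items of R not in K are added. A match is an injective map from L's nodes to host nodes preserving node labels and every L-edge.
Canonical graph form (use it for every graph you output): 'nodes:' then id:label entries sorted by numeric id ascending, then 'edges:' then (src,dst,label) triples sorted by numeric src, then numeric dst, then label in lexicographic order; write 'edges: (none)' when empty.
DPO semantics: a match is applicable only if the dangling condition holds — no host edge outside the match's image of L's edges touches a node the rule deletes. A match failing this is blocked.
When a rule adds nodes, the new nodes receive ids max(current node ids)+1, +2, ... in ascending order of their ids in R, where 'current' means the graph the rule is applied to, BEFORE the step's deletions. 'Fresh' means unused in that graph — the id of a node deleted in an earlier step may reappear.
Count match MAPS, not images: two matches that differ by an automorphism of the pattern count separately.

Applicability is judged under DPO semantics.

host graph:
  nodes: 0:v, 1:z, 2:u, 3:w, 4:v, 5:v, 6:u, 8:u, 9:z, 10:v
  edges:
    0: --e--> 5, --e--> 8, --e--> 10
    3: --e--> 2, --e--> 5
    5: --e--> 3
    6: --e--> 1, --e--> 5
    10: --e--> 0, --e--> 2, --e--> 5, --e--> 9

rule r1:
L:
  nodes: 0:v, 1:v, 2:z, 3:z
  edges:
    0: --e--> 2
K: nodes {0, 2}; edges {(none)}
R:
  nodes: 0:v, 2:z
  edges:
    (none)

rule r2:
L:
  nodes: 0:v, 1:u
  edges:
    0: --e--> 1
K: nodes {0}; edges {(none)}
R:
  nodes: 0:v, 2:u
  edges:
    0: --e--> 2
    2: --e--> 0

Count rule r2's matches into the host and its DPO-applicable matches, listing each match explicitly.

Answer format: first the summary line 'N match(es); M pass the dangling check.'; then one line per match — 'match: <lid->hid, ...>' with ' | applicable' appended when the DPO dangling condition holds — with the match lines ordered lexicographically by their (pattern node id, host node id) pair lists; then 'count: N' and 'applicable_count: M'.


2 match(es); 1 pass the dangling check.
match: 0->0, 1->8 | applicable
match: 0->10, 1->2
count: 2
applicable_count: 1


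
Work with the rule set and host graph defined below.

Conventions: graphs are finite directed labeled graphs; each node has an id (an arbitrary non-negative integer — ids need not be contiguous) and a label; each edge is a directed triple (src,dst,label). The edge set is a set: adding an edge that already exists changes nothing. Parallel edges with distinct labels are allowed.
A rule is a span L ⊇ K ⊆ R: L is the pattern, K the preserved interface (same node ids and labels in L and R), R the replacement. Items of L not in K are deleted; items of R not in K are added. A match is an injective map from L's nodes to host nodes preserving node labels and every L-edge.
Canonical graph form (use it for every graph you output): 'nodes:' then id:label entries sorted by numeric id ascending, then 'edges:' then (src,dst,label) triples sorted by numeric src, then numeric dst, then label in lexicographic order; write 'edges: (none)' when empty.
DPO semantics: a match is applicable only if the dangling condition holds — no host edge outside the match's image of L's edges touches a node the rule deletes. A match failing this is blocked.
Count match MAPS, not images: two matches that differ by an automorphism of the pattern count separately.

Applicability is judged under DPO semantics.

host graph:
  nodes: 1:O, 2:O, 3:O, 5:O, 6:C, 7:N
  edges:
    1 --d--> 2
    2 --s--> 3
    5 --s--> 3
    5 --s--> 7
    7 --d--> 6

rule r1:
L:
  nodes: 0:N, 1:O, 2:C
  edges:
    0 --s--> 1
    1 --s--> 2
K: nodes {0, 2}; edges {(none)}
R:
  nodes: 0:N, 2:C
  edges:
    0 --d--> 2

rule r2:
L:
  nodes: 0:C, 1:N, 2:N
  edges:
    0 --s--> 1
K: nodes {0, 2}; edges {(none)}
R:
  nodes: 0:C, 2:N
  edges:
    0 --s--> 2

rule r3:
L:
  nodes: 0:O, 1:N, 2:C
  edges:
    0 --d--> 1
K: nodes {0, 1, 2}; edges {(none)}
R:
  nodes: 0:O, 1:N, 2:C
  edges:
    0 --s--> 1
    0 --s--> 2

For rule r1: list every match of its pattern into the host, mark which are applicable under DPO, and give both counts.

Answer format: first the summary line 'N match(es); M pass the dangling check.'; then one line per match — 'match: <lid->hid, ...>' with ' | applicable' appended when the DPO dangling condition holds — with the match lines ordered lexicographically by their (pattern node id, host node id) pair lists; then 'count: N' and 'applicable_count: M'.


0 match(es); 0 pass the dangling check.
count: 0
applicable_count: 0


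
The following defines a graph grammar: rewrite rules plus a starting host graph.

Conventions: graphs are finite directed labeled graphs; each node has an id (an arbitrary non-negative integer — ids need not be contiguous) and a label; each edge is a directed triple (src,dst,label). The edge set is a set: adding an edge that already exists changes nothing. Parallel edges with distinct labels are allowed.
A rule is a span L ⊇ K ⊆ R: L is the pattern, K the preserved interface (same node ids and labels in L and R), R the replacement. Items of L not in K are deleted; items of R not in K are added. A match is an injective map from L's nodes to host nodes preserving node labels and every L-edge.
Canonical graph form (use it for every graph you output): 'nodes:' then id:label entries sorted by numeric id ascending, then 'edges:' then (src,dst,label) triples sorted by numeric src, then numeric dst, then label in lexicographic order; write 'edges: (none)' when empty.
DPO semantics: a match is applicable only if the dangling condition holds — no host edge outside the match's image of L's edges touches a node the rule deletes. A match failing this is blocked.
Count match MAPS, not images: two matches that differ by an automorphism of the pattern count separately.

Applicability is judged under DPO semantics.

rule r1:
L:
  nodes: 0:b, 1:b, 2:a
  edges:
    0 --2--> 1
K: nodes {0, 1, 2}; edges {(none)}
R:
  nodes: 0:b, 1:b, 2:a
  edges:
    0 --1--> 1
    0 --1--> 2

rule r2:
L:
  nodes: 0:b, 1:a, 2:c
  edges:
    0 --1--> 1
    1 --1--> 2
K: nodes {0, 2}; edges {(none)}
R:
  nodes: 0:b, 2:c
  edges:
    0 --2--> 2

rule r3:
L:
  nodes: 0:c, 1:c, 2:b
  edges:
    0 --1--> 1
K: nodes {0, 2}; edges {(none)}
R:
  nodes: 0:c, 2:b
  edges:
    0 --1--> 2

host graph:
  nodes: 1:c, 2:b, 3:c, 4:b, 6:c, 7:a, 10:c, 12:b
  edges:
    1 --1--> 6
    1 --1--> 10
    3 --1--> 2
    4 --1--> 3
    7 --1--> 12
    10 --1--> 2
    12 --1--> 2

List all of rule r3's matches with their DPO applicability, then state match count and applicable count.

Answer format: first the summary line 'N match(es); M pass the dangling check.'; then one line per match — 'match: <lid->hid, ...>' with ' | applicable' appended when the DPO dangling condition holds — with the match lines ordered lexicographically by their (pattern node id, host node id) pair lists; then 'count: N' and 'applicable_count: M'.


6 match(es); 3 pass the dangling check.
match: 0->1, 1->6, 2->2 | applicable
match: 0->1, 1->6, 2->4 | applicable
match: 0->1, 1->6, 2->12 | applicable
match: 0->1, 1->10, 2->2
match: 0->1, 1->10, 2->4
match: 0->1, 1->10, 2->12
count: 6
applicable_count: 3


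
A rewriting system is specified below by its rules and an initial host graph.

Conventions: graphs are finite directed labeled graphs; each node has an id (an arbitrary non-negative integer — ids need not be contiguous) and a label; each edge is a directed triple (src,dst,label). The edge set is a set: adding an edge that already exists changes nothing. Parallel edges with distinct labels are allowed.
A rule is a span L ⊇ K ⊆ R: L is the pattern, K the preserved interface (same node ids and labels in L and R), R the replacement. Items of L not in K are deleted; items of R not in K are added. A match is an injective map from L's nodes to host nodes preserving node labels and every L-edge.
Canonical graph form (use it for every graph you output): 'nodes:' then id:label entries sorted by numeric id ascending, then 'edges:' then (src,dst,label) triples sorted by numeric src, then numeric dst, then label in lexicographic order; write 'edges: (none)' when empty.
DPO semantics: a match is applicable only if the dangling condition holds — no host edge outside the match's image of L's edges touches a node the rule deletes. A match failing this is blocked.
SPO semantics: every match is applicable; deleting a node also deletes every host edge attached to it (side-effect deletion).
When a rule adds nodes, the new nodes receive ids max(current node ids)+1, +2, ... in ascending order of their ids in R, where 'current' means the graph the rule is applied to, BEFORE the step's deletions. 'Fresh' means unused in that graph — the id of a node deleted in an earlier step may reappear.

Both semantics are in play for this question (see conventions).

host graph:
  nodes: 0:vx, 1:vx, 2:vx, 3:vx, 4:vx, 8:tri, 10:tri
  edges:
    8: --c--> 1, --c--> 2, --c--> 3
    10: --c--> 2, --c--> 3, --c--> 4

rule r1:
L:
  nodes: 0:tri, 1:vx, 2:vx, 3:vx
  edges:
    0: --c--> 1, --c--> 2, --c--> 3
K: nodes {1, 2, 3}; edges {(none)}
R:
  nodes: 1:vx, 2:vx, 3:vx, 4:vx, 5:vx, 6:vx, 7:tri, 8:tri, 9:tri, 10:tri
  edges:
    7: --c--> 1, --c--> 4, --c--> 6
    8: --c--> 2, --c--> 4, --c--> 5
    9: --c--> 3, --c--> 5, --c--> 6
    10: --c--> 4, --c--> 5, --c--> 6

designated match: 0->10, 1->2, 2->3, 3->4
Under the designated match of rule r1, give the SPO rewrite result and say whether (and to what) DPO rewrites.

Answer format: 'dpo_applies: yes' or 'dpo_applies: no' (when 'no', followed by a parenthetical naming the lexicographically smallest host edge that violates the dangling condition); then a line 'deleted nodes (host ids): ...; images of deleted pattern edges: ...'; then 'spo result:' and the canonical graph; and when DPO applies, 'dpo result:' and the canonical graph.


dpo_applies: yes
deleted nodes (host ids): 10; images of deleted pattern edges: (10,2,c); (10,3,c); (10,4,c)
spo result:
nodes: 0:vx, 1:vx, 2:vx, 3:vx, 4:vx, 8:tri, 11:vx, 12:vx, 13:vx, 14:tri, 15:tri, 16:tri, 17:tri
edges: (8,1,c); (8,2,c); (8,3,c); (14,2,c); (14,11,c); (14,13,c); (15,3,c); (15,11,c); (15,12,c); (16,4,c); (16,12,c); (16,13,c); (17,11,c); (17,12,c); (17,13,c)
dpo result:
nodes: 0:vx, 1:vx, 2:vx, 3:vx, 4:vx, 8:tri, 11:vx, 12:vx, 13:vx, 14:tri, 15:tri, 16:tri, 17:tri
edges: (8,1,c); (8,2,c); (8,3,c); (14,2,c); (14,11,c); (14,13,c); (15,3,c); (15,11,c); (15,12,c); (16,4,c); (16,12,c); (16,13,c); (17,11,c); (17,12,c); (17,13,c)


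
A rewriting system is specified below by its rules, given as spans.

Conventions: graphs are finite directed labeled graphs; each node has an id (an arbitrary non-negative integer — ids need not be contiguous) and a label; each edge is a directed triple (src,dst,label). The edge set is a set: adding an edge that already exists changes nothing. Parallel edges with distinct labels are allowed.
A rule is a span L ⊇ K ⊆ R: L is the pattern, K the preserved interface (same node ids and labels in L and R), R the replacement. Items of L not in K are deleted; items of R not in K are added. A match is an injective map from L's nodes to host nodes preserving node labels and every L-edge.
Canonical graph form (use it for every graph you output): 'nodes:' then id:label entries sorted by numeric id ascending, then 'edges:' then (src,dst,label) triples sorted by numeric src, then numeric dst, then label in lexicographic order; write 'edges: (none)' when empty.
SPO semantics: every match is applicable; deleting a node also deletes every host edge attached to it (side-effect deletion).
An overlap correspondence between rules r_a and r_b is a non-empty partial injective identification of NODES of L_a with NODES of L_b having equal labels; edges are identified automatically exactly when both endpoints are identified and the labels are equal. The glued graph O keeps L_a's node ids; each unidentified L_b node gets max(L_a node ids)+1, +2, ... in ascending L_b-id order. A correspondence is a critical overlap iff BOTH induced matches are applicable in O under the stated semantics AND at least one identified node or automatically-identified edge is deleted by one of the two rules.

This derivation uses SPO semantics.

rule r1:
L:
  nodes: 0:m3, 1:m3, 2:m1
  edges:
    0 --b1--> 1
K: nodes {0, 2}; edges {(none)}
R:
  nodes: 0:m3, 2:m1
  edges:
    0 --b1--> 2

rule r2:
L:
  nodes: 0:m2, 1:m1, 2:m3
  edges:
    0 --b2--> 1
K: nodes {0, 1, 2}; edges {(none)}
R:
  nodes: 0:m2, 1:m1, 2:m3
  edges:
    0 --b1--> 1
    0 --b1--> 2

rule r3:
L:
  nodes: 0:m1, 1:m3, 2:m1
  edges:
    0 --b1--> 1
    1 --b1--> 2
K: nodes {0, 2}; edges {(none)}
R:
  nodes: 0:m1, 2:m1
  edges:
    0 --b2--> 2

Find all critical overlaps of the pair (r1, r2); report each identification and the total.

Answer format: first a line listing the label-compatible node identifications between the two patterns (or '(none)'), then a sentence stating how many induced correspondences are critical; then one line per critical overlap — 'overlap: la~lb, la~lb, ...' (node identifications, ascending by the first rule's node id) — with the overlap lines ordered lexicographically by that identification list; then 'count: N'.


label-compatible node identifications between L(r1) and L(r2): 0~2, 1~2, 2~1
2 of the induced correspondences are critical overlaps of r1 and r2.
overlap: 1~2
overlap: 1~2, 2~1
count: 2


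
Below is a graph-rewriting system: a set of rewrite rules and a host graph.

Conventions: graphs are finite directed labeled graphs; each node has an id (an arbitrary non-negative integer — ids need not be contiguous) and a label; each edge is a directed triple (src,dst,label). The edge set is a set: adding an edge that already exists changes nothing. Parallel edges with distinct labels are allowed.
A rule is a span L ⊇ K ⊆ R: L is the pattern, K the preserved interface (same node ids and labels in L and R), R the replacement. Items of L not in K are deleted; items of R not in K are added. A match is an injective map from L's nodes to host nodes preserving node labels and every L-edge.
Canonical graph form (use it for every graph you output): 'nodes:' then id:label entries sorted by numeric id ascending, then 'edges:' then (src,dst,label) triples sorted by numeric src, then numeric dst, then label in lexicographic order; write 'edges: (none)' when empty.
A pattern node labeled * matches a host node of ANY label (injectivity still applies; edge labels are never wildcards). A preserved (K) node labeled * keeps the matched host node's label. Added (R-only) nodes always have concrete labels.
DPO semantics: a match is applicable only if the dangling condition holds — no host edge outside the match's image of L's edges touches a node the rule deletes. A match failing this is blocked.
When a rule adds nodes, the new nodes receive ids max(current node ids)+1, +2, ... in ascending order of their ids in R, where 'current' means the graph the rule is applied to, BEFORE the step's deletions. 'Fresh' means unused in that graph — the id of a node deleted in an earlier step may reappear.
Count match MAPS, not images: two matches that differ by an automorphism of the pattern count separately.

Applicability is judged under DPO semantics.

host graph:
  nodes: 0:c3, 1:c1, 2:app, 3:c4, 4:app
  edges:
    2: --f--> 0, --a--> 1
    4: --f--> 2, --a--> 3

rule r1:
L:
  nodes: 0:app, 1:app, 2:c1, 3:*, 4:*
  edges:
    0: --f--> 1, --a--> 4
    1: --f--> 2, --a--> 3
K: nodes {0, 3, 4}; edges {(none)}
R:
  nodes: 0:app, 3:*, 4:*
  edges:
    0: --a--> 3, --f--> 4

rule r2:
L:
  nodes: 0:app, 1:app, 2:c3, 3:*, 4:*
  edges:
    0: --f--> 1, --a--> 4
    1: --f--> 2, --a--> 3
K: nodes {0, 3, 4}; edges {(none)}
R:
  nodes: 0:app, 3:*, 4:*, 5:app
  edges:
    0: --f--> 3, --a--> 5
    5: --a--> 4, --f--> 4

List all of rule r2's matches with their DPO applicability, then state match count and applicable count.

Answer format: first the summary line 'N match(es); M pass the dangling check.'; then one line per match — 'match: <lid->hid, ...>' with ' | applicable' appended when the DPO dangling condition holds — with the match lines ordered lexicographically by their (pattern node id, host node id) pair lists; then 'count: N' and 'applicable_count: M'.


1 match(es); 1 pass the dangling check.
match: 0->4, 1->2, 2->0, 3->1, 4->3 | applicable
count: 1
applicable_count: 1


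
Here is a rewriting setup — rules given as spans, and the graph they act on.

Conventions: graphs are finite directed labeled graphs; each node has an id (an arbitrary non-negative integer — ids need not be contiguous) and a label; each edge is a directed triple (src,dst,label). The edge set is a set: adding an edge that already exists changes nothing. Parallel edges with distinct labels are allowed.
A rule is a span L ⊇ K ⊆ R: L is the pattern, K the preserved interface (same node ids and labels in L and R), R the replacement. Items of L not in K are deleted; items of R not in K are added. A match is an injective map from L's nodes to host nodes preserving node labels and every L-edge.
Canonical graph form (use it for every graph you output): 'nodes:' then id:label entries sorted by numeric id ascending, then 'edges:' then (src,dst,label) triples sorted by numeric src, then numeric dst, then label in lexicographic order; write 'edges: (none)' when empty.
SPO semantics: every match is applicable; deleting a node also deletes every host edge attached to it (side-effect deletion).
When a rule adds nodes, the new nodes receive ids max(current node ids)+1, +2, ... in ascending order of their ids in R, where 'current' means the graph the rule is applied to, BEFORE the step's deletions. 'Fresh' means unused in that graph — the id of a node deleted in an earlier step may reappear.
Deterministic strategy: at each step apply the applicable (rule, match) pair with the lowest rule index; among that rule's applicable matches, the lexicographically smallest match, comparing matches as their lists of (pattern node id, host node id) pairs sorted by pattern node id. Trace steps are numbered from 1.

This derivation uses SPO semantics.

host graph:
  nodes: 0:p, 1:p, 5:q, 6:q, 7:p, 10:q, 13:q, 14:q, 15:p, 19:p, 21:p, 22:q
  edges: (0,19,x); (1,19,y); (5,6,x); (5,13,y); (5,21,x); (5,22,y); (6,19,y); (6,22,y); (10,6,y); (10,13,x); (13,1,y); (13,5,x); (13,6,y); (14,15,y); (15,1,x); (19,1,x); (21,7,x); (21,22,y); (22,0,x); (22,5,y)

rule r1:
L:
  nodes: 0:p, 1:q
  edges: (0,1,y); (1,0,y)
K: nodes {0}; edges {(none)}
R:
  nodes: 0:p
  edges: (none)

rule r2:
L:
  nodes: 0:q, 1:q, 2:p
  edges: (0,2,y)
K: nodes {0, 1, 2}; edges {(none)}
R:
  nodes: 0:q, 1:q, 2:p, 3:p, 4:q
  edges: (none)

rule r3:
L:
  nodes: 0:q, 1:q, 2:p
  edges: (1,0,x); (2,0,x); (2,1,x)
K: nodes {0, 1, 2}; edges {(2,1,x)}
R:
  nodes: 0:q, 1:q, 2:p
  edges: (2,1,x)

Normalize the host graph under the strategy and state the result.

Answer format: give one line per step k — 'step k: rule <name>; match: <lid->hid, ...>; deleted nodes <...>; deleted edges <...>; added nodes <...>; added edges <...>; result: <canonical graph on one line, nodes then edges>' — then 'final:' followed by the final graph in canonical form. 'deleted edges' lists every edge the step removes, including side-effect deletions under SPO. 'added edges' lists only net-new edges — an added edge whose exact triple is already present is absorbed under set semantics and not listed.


step 1: rule r2; match: 0->6, 1->5, 2->19; deleted nodes (none); deleted edges (6,19,y); added nodes 23, 24; added edges (none); result: nodes: 0:p, 1:p, 5:q, 6:q, 7:p, 10:q, 13:q, 14:q, 15:p, 19:p, 21:p, 22:q, 23:p, 24:q edges: (0,19,x); (1,19,y); (5,6,x); (5,13,y); (5,21,x); (5,22,y); (6,22,y); (10,6,y); (10,13,x); (13,1,y); (13,5,x); (13,6,y); (14,15,y); (15,1,x); (19,1,x); (21,7,x); (21,22,y); (22,0,x); (22,5,y)
step 2: rule r2; match: 0->13, 1->5, 2->1; deleted nodes (none); deleted edges (13,1,y); added nodes 25, 26; added edges (none); result: nodes: 0:p, 1:p, 5:q, 6:q, 7:p, 10:q, 13:q, 14:q, 15:p, 19:p, 21:p, 22:q, 23:p, 24:q, 25:p, 26:q edges: (0,19,x); (1,19,y); (5,6,x); (5,13,y); (5,21,x); (5,22,y); (6,22,y); (10,6,y); (10,13,x); (13,5,x); (13,6,y); (14,15,y); (15,1,x); (19,1,x); (21,7,x); (21,22,y); (22,0,x); (22,5,y)
step 3: rule r2; match: 0->14, 1->5, 2->15; deleted nodes (none); deleted edges (14,15,y); added nodes 27, 28; added edges (none); result: nodes: 0:p, 1:p, 5:q, 6:q, 7:p, 10:q, 13:q, 14:q, 15:p, 19:p, 21:p, 22:q, 23:p, 24:q, 25:p, 26:q, 27:p, 28:q edges: (0,19,x); (1,19,y); (5,6,x); (5,13,y); (5,21,x); (5,22,y); (6,22,y); (10,6,y); (10,13,x); (13,5,x); (13,6,y); (15,1,x); (19,1,x); (21,7,x); (21,22,y); (22,0,x); (22,5,y)
final:
nodes: 0:p, 1:p, 5:q, 6:q, 7:p, 10:q, 13:q, 14:q, 15:p, 19:p, 21:p, 22:q, 23:p, 24:q, 25:p, 26:q, 27:p, 28:q
edges: (0,19,x); (1,19,y); (5,6,x); (5,13,y); (5,21,x); (5,22,y); (6,22,y); (10,6,y); (10,13,x); (13,5,x); (13,6,y); (15,1,x); (19,1,x); (21,7,x); (21,22,y); (22,0,x); (22,5,y)


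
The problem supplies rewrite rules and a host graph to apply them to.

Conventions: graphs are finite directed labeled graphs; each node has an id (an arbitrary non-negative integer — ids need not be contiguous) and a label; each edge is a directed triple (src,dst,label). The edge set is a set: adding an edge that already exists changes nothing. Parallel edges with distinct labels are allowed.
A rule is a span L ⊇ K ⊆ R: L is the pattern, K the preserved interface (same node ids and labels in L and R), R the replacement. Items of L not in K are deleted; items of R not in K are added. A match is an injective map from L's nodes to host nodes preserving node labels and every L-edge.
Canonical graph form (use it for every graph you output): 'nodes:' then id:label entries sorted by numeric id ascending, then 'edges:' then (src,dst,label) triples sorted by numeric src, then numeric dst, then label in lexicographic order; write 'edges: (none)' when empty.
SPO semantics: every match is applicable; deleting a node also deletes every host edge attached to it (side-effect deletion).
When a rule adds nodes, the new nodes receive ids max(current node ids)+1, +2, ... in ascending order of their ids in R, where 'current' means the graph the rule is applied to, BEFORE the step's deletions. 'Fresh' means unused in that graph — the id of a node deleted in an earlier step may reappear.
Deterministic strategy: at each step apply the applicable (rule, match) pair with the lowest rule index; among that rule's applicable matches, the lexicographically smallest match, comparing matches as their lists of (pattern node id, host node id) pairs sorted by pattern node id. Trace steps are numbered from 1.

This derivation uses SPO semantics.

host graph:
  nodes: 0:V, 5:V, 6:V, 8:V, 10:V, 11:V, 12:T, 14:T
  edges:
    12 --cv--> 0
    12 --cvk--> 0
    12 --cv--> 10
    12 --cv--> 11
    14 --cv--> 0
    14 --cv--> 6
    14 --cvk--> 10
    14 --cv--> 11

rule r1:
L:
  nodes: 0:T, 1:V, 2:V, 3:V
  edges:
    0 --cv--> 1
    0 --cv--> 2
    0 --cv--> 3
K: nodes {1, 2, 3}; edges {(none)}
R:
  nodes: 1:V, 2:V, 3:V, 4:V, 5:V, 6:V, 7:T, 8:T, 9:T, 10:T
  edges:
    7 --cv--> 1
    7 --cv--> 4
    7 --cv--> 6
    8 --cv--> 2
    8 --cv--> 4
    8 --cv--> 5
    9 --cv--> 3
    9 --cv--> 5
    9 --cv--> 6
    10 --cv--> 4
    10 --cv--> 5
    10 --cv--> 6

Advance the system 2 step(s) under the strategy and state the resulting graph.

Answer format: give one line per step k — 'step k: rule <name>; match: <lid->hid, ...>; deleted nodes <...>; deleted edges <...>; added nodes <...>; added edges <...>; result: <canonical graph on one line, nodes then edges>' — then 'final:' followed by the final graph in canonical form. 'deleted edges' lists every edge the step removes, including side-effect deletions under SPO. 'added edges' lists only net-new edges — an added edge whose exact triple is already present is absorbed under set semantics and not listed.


step 1: rule r1; match: 0->12, 1->0, 2->10, 3->11; deleted nodes 12; deleted edges (12,0,cv); (12,0,cvk); (12,10,cv); (12,11,cv); added nodes 15, 16, 17, 18, 19, 20, 21; added edges (18,0,cv); (18,15,cv); (18,17,cv); (19,10,cv); (19,15,cv); (19,16,cv); (20,11,cv); (20,16,cv); (20,17,cv); (21,15,cv); (21,16,cv); (21,17,cv); result: nodes: 0:V, 5:V, 6:V, 8:V, 10:V, 11:V, 14:T, 15:V, 16:V, 17:V, 18:T, 19:T, 20:T, 21:T edges: (14,0,cv); (14,6,cv); (14,10,cvk); (14,11,cv); (18,0,cv); (18,15,cv); (18,17,cv); (19,10,cv); (19,15,cv); (19,16,cv); (20,11,cv); (20,16,cv); (20,17,cv); (21,15,cv); (21,16,cv); (21,17,cv)
step 2: rule r1; match: 0->14, 1->0, 2->6, 3->11; deleted nodes 14; deleted edges (14,0,cv); (14,6,cv); (14,10,cvk); (14,11,cv); added nodes 22, 23, 24, 25, 26, 27, 28; added edges (25,0,cv); (25,22,cv); (25,24,cv); (26,6,cv); (26,22,cv); (26,23,cv); (27,11,cv); (27,23,cv); (27,24,cv); (28,22,cv); (28,23,cv); (28,24,cv); result: nodes: 0:V, 5:V, 6:V, 8:V, 10:V, 11:V, 15:V, 16:V, 17:V, 18:T, 19:T, 20:T, 21:T, 22:V, 23:V, 24:V, 25:T, 26:T, 27:T, 28:T edges: (18,0,cv); (18,15,cv); (18,17,cv); (19,10,cv); (19,15,cv); (19,16,cv); (20,11,cv); (20,16,cv); (20,17,cv); (21,15,cv); (21,16,cv); (21,17,cv); (25,0,cv); (25,22,cv); (25,24,cv); (26,6,cv); (26,22,cv); (26,23,cv); (27,11,cv); (27,23,cv); (27,24,cv); (28,22,cv); (28,23,cv); (28,24,cv)
final:
nodes: 0:V, 5:V, 6:V, 8:V, 10:V, 11:V, 15:V, 16:V, 17:V, 18:T, 19:T, 20:T, 21:T, 22:V, 23:V, 24:V, 25:T, 26:T, 27:T, 28:T
edges: (18,0,cv); (18,15,cv); (18,17,cv); (19,10,cv); (19,15,cv); (19,16,cv); (20,11,cv); (20,16,cv); (20,17,cv); (21,15,cv); (21,16,cv); (21,17,cv); (25,0,cv); (25,22,cv); (25,24,cv); (26,6,cv); (26,22,cv); (26,23,cv); (27,11,cv); (27,23,cv); (27,24,cv); (28,22,cv); (28,23,cv); (28,24,cv)
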